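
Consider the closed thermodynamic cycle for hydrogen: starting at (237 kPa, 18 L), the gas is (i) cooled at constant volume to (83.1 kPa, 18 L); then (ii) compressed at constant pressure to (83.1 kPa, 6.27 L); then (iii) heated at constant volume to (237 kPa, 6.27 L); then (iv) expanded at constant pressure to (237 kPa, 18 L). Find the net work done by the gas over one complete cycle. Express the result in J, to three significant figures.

Constant-volume legs do no work.
W(ii) = (83.1)(6.27 − 18) = -974.8 J; W(iv) = (237)(18 − 6.27) = 2780 J.
W_net = -974.8 + 2780 = 1805 J (the clockwise enclosed area).

W_net ≈ 1810 J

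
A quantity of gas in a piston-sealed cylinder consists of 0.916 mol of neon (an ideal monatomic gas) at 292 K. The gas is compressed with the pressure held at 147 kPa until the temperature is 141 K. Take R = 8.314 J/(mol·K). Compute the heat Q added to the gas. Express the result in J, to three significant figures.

Isobaric: W = nRΔT = (0.916)(8.314)(-151) = -1150 J.
ΔU = nCᵥΔT with Cᵥ = 3R/2: ΔU = (0.916)(12.47)(-151) = -1725 J.
Q = ΔU + W = -1725 − 1150 = -2875 J.

Q ≈ -2870 J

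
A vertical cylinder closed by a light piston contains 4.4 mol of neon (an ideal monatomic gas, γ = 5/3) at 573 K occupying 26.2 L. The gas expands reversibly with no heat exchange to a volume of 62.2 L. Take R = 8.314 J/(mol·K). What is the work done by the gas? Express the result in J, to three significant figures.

Adiabatic: TV^(γ−1) = const with γ = 5/3.
T₂ = T₁ (V₁/V₂)^(γ−1) = 573 × (26.2/62.2)^0.667 = 573 × 0.5619 = 322 K.
W_by = nCᵥ(T₁ − T₂) = (4.4)(12.47)(573 − 322) = 13774 J.

W ≈ 13800 J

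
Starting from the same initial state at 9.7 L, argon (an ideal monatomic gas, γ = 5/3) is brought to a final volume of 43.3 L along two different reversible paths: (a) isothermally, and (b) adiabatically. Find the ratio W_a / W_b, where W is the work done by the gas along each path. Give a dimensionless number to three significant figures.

Path (a) isothermal: W = P₁V₁ ln(V₂/V₁) → W_a/(P₁V₁) = 1.496.
Path (b) adiabatic: W = P₁V₁(1 − (V₁/V₂)^(γ−1))/(γ−1) → W_b/(P₁V₁) = 0.9467.
W_a / W_b = 1.496 / 0.9467 = 1.58.

W_a / W_b ≈ 1.58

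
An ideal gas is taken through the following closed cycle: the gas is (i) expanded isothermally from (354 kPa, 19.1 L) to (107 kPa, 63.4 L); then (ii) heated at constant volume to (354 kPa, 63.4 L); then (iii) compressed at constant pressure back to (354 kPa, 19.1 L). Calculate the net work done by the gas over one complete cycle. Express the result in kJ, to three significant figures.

W_net ≈ -7.57 kJ

Leg (i): W = PᵢVᵢ ln(V_f/Vᵢ) = (6761) ln(63.4/19.1) = 8112 J.
Leg (ii): W = 0.
Leg (iii): W = PΔV = (354)(19.1 − 63.4) = -15682 J.
W_net = 8112 − 15682 = -7570 J.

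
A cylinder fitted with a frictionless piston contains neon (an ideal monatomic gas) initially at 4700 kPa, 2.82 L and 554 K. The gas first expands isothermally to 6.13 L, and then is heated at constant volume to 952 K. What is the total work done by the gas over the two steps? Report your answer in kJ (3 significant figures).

Step 1 (isothermal): W = P₁V₁ ln(V₂/V₁) = (13254) ln(6.13/2.82) = 10291 J.
Step 2 (isochoric): W = 0 (constant volume).
W_total = 10291 + 0 = 10291 J.

W_total ≈ 10.3 kJ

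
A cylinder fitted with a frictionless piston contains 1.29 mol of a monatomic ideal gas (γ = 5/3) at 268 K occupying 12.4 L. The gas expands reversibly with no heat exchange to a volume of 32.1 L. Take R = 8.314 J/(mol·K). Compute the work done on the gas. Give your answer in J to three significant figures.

W ≈ -2020 J

Adiabatic: TV^(γ−1) = const with γ = 5/3.
T₂ = T₁ (V₁/V₂)^(γ−1) = 268 × (12.4/32.1)^0.667 = 268 × 0.5304 = 142.1 K.
W_by = nCᵥ(T₁ − T₂) = (1.29)(12.47)(268 − 142.1) = 2025 J.
Work on gas = −W_by = -2025 J.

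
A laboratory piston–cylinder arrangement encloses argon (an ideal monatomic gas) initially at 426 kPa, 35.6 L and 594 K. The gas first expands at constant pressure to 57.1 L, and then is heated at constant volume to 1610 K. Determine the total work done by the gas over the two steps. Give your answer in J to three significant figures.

W_total ≈ 9160 J

Step 1 (isobaric): W = PΔV = (426 kPa)(57.1 − 35.6 L) = 9159 J.
Step 2 (isochoric): W = 0 (constant volume).
W_total = 9159 + 0 = 9159 J.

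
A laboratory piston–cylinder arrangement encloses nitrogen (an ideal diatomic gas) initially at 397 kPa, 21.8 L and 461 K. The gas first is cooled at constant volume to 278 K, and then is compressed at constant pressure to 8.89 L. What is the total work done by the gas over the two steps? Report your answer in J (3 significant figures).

W_total ≈ -3090 J

Step 1 (isochoric): W = 0 (constant volume).
After step 1: P = 239.4 kPa (V unchanged).
Step 2 (isobaric): W = PΔV = (239.4 kPa)(8.89 − 21.8 L) = -3091 J.
W_total = 0 − 3091 = -3091 J.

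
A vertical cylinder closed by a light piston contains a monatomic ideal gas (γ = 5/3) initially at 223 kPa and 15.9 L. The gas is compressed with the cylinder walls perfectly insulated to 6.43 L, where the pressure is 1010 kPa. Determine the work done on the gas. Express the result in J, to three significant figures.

Adiabatic: W = (P₁V₁ − P₂V₂)/(γ − 1) with γ = 5/3.
P₁V₁ = 3546 J, P₂V₂ = 6494 J.
W = (3546 − 6494) / 0.6667 = -4423 J.
Work on gas = −W_by = 4423 J.

W ≈ 4420 J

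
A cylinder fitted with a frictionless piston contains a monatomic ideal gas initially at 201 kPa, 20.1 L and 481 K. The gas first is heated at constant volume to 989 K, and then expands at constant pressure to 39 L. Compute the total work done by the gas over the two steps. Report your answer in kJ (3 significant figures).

W_total ≈ 7.81 kJ

Step 1 (isochoric): W = 0 (constant volume).
After step 1: P = 413.3 kPa (V unchanged).
Step 2 (isobaric): W = PΔV = (413.3 kPa)(39 − 20.1 L) = 7811 J.
W_total = 0 + 7811 = 7811 J.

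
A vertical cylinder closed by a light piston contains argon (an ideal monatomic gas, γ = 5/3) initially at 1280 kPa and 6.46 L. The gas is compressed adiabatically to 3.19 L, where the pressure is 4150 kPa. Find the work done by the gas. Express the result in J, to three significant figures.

W ≈ -7450 J

Adiabatic: W = (P₁V₁ − P₂V₂)/(γ − 1) with γ = 5/3.
P₁V₁ = 8269 J, P₂V₂ = 13238 J.
W = (8269 − 13238) / 0.6667 = -7455 J.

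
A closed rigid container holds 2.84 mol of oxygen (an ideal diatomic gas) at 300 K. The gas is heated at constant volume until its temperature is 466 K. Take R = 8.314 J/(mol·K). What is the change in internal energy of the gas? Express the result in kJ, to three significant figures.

ΔU ≈ 9.80 kJ

Constant volume ⇒ W = 0, so Q = ΔU = nCᵥΔT with Cᵥ = 5R/2 = 20.79 J/(mol·K).
ΔU = (2.84)(20.79)(466 − 300) = 9799 J.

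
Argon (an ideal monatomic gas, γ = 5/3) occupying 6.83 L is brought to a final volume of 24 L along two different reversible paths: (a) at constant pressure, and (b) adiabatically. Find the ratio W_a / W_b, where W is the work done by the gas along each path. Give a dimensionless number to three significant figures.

W_a / W_b ≈ 2.95

Path (a) isobaric: W = P₁(V₂ − V₁) → W_a/(P₁V₁) = 2.514.
Path (b) adiabatic: W = P₁V₁(1 − (V₁/V₂)^(γ−1))/(γ−1) → W_b/(P₁V₁) = 0.851.
W_a / W_b = 2.514 / 0.851 = 2.954.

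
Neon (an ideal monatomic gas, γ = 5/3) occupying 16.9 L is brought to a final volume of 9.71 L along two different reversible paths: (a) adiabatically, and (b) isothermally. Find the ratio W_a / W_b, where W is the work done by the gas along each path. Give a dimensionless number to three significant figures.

W_a / W_b ≈ 1.21

Path (a) adiabatic: W = P₁V₁(1 − (V₁/V₂)^(γ−1))/(γ−1) → W_a/(P₁V₁) = -0.6704.
Path (b) isothermal: W = P₁V₁ ln(V₂/V₁) → W_b/(P₁V₁) = -0.5542.
W_a / W_b = -0.6704 / -0.5542 = 1.21.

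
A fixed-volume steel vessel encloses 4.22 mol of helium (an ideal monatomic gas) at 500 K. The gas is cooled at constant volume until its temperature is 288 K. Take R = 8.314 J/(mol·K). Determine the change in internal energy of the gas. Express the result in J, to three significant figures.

ΔU ≈ -11200 J

Constant volume ⇒ W = 0, so Q = ΔU = nCᵥΔT with Cᵥ = 3R/2 = 12.47 J/(mol·K).
ΔU = (4.22)(12.47)(288 − 500) = -11157 J.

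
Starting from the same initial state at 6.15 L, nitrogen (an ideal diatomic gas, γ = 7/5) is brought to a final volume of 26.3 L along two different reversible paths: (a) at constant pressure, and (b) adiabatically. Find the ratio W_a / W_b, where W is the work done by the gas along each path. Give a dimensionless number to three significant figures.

W_a / W_b ≈ 2.97

Path (a) isobaric: W = P₁(V₂ − V₁) → W_a/(P₁V₁) = 3.276.
Path (b) adiabatic: W = P₁V₁(1 − (V₁/V₂)^(γ−1))/(γ−1) → W_b/(P₁V₁) = 1.102.
W_a / W_b = 3.276 / 1.102 = 2.973.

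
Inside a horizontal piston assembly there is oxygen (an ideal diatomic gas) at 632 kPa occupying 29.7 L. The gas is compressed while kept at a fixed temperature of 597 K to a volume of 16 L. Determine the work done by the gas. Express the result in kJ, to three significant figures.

W ≈ -11.6 kJ

Isothermal: W = nRT ln(V₂/V₁) = P₁V₁ ln(V₂/V₁).
P₁V₁ = (632 kPa)(29.7 L) = 18770 J.
W = 18770 × ln(16/29.7) = 18770 × -0.6186
W_by_gas = -11611 J.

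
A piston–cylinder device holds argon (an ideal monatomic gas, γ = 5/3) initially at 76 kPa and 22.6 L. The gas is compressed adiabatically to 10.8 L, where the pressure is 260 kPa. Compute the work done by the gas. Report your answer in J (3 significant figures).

W ≈ -1640 J

Adiabatic: W = (P₁V₁ − P₂V₂)/(γ − 1) with γ = 5/3.
P₁V₁ = 1718 J, P₂V₂ = 2808 J.
W = (1718 − 2808) / 0.6667 = -1636 J.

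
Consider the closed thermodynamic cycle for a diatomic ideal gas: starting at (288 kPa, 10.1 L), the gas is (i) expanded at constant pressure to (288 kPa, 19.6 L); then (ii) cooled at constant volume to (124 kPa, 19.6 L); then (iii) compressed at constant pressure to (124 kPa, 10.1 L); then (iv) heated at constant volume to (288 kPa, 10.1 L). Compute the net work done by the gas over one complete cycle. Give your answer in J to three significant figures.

Constant-volume legs do no work.
W(i) = (288)(19.6 − 10.1) = 2736 J; W(iii) = (124)(10.1 − 19.6) = -1178 J.
W_net = 2736 − 1178 = 1558 J (the clockwise enclosed area).

W_net ≈ 1560 J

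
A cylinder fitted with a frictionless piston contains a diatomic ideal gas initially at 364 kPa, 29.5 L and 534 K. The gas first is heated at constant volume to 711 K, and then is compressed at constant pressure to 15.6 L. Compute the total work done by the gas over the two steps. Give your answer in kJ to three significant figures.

W_total ≈ -6.74 kJ

Step 1 (isochoric): W = 0 (constant volume).
After step 1: P = 484.7 kPa (V unchanged).
Step 2 (isobaric): W = PΔV = (484.7 kPa)(15.6 − 29.5 L) = -6737 J.
W_total = 0 − 6737 = -6737 J.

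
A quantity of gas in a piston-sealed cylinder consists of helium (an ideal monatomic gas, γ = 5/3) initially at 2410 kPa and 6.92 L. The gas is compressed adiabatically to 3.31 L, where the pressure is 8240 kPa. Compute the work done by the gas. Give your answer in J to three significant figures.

W ≈ -15900 J

Adiabatic: W = (P₁V₁ − P₂V₂)/(γ − 1) with γ = 5/3.
P₁V₁ = 16677 J, P₂V₂ = 27274 J.
W = (16677 − 27274) / 0.6667 = -15896 J.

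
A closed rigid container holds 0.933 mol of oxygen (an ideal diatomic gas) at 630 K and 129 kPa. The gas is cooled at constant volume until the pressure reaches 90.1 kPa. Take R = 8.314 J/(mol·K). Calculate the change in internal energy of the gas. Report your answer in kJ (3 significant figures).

ΔU ≈ -3.68 kJ

Constant volume ⇒ W = 0, so Q = ΔU = nCᵥΔT with Cᵥ = 5R/2 = 20.79 J/(mol·K).
At constant V, T₂/T₁ = P₂/P₁ ⇒ ΔT = T₁(P₂/P₁ − 1) = 630·(90.1/129 − 1) = -190 K.
ΔU = (0.933)(20.79)(-190) = -3684 J.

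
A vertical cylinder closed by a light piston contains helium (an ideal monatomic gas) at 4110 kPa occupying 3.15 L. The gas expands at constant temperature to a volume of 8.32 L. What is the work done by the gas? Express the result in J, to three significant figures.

Isothermal: W = nRT ln(V₂/V₁) = P₁V₁ ln(V₂/V₁).
P₁V₁ = (4110 kPa)(3.15 L) = 12946 J.
W = 12946 × ln(8.32/3.15) = 12946 × 0.9713
W_by_gas = 12574 J.

W ≈ 12600 J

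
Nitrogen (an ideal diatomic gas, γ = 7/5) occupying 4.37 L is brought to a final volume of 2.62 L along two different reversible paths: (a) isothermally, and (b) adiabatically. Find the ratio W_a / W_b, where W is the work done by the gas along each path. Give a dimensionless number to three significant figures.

Path (a) isothermal: W = P₁V₁ ln(V₂/V₁) → W_a/(P₁V₁) = -0.5116.
Path (b) adiabatic: W = P₁V₁(1 − (V₁/V₂)^(γ−1))/(γ−1) → W_b/(P₁V₁) = -0.5677.
W_a / W_b = -0.5116 / -0.5677 = 0.9012.

W_a / W_b ≈ 0.901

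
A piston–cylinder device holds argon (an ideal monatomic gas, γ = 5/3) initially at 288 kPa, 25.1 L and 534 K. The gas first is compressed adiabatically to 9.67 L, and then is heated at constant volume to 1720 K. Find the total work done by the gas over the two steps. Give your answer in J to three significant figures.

Step 1 (adiabatic): W = (P₁V₁ − P₂V₂)/(γ−1) = (7229 − 13653)/0.667 = -9636 J.
Step 2 (isochoric): W = 0 (constant volume).
W_total = -9636 + 0 = -9636 J.

W_total ≈ -9640 J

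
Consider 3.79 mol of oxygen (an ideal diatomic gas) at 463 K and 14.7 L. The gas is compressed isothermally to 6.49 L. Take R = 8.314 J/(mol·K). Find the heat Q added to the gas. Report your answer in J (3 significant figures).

Q ≈ -11900 J

Isothermal ⇒ ΔU = 0, so Q = W = nRT ln(V₂/V₁).
Q = (3.79)(8.314)(463) ln(6.49/14.7) = 14589 × -0.8176 = -11928 J.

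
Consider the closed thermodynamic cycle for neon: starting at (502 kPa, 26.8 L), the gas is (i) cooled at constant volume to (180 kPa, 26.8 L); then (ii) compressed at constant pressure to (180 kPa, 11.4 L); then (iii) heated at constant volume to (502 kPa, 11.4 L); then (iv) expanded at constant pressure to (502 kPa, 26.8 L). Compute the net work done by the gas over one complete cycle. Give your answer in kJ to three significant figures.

W_net ≈ 4.96 kJ

Constant-volume legs do no work.
W(ii) = (180)(11.4 − 26.8) = -2772 J; W(iv) = (502)(26.8 − 11.4) = 7731 J.
W_net = -2772 + 7731 = 4959 J (the clockwise enclosed area).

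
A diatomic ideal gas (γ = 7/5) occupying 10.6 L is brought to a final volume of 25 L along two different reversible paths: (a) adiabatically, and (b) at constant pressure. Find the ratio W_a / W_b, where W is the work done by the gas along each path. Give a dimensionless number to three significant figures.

W_a / W_b ≈ 0.535

Path (a) adiabatic: W = P₁V₁(1 − (V₁/V₂)^(γ−1))/(γ−1) → W_a/(P₁V₁) = 0.7263.
Path (b) isobaric: W = P₁(V₂ − V₁) → W_b/(P₁V₁) = 1.358.
W_a / W_b = 0.7263 / 1.358 = 0.5346.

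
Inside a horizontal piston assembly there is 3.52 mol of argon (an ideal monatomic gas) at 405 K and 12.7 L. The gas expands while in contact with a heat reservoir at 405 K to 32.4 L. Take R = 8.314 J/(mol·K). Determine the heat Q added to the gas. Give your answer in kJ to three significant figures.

Isothermal ⇒ ΔU = 0, so Q = W = nRT ln(V₂/V₁).
Q = (3.52)(8.314)(405) ln(32.4/12.7) = 11852 × 0.9366 = 11100 J.

Q ≈ 11.1 kJ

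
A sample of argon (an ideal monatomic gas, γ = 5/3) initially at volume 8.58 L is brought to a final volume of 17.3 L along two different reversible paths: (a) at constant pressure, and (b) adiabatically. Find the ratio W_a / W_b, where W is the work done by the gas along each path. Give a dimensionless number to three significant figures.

Path (a) isobaric: W = P₁(V₂ − V₁) → W_a/(P₁V₁) = 1.016.
Path (b) adiabatic: W = P₁V₁(1 − (V₁/V₂)^(γ−1))/(γ−1) → W_b/(P₁V₁) = 0.5602.
W_a / W_b = 1.016 / 0.5602 = 1.814.

W_a / W_b ≈ 1.81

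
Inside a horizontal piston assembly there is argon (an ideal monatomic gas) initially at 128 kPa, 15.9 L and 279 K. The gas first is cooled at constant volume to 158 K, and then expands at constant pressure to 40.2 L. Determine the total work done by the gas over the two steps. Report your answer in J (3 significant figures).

W_total ≈ 1760 J

Step 1 (isochoric): W = 0 (constant volume).
After step 1: P = 72.49 kPa (V unchanged).
Step 2 (isobaric): W = PΔV = (72.49 kPa)(40.2 − 15.9 L) = 1761 J.
W_total = 0 + 1761 = 1761 J.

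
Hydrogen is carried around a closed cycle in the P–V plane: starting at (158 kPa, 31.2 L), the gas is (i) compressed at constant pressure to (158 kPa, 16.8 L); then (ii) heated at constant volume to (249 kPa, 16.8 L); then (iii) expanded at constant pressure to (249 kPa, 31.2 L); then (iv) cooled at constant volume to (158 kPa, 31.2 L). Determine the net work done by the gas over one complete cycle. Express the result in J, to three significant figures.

Constant-volume legs do no work.
W(i) = (158)(16.8 − 31.2) = -2275 J; W(iii) = (249)(31.2 − 16.8) = 3586 J.
W_net = -2275 + 3586 = 1310 J (the clockwise enclosed area).

W_net ≈ 1310 J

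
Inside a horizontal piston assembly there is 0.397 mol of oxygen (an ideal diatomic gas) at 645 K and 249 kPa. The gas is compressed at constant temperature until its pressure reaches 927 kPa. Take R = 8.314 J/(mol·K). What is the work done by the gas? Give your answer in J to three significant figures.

Isothermal process: W = nRT ln(V₂/V₁) = nRT ln(P₁/P₂).
W = (0.397)(8.314)(645) × ln(249/927)
  = 2129 × ln(0.2686) = 2129 × -1.315
W_by_gas = -2798 J.

W ≈ -2800 J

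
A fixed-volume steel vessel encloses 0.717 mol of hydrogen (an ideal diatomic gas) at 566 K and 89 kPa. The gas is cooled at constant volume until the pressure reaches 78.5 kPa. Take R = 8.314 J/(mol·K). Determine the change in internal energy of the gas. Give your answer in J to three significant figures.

ΔU ≈ -995 J

Constant volume ⇒ W = 0, so Q = ΔU = nCᵥΔT with Cᵥ = 5R/2 = 20.79 J/(mol·K).
At constant V, T₂/T₁ = P₂/P₁ ⇒ ΔT = T₁(P₂/P₁ − 1) = 566·(78.5/89 − 1) = -66.78 K.
ΔU = (0.717)(20.79)(-66.78) = -995.1 J.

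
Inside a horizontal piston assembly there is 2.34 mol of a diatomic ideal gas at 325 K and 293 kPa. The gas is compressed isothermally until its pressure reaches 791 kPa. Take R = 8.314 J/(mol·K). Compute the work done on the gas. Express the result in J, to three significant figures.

Isothermal process: W = nRT ln(V₂/V₁) = nRT ln(P₁/P₂).
W = (2.34)(8.314)(325) × ln(293/791)
  = 6323 × ln(0.3704) = 6323 × -0.9931
W_by_gas = -6279 J; work on gas = −W_by = 6279 J.

W ≈ 6280 J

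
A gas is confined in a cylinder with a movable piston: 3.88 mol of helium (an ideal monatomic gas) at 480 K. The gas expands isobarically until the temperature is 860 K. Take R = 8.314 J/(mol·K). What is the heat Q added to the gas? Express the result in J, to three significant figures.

Q ≈ 30600 J

Isobaric: W = nRΔT = (3.88)(8.314)(380) = 12258 J.
ΔU = nCᵥΔT with Cᵥ = 3R/2: ΔU = (3.88)(12.47)(380) = 18387 J.
Q = ΔU + W = 18387 + 12258 = 30645 J.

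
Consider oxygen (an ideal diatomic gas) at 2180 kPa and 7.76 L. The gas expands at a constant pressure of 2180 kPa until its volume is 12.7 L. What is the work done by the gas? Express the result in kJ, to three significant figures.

Isobaric: W = P ΔV.
W = (2180 kPa)(12.7 − 7.76 L) = (2180)(4.94) = 10769 J.

W ≈ 10.8 kJ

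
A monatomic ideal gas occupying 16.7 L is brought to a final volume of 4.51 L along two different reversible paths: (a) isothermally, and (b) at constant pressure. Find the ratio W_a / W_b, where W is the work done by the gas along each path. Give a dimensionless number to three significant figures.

Path (a) isothermal: W = P₁V₁ ln(V₂/V₁) → W_a/(P₁V₁) = -1.309.
Path (b) isobaric: W = P₁(V₂ − V₁) → W_b/(P₁V₁) = -0.7299.
W_a / W_b = -1.309 / -0.7299 = 1.793.

W_a / W_b ≈ 1.79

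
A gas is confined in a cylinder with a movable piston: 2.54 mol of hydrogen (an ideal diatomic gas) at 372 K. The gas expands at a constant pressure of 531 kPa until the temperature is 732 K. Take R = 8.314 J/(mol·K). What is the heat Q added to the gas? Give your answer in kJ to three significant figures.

Q ≈ 26.6 kJ

Isobaric: W = nRΔT = (2.54)(8.314)(360) = 7602 J.
ΔU = nCᵥΔT with Cᵥ = 5R/2: ΔU = (2.54)(20.79)(360) = 19006 J.
Q = ΔU + W = 19006 + 7602 = 26608 J.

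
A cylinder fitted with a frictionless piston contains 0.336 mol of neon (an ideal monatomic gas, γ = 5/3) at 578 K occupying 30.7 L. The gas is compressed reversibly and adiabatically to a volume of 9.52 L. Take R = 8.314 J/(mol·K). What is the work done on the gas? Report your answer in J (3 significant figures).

W ≈ 2860 J

Adiabatic: TV^(γ−1) = const with γ = 5/3.
T₂ = T₁ (V₁/V₂)^(γ−1) = 578 × (30.7/9.52)^0.667 = 578 × 2.183 = 1262 K.
W_by = nCᵥ(T₁ − T₂) = (0.336)(12.47)(578 − 1262) = -2865 J.
Work on gas = −W_by = 2865 J.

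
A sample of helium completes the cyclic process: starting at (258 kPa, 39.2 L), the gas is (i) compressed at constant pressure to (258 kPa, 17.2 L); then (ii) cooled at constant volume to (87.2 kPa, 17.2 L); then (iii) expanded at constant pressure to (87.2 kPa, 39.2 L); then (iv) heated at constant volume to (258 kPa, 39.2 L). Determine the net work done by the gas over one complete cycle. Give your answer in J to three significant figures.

Constant-volume legs do no work.
W(i) = (258)(17.2 − 39.2) = -5676 J; W(iii) = (87.2)(39.2 − 17.2) = 1918 J.
W_net = -5676 + 1918 = -3758 J (the counter-clockwise enclosed area).

W_net ≈ -3760 J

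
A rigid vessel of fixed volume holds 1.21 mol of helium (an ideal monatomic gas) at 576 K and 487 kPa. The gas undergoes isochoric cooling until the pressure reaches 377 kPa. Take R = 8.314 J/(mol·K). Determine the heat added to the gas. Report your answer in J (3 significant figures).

Q ≈ -1960 J

Constant volume ⇒ W = 0, so Q = ΔU = nCᵥΔT with Cᵥ = 3R/2 = 12.47 J/(mol·K).
At constant V, T₂/T₁ = P₂/P₁ ⇒ ΔT = T₁(P₂/P₁ − 1) = 576·(377/487 − 1) = -130.1 K.
ΔU = (1.21)(12.47)(-130.1) = -1963 J.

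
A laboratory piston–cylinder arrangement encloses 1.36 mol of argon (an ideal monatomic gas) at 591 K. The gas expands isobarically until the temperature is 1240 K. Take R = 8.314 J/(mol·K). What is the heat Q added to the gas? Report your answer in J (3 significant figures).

Q ≈ 18300 J

Isobaric: W = nRΔT = (1.36)(8.314)(649) = 7338 J.
ΔU = nCᵥΔT with Cᵥ = 3R/2: ΔU = (1.36)(12.47)(649) = 11007 J.
Q = ΔU + W = 11007 + 7338 = 18346 J.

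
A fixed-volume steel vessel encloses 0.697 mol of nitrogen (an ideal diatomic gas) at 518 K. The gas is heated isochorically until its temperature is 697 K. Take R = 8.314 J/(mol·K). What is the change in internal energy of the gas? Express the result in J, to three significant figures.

Constant volume ⇒ W = 0, so Q = ΔU = nCᵥΔT with Cᵥ = 5R/2 = 20.79 J/(mol·K).
ΔU = (0.697)(20.79)(697 − 518) = 2593 J.

ΔU ≈ 2590 J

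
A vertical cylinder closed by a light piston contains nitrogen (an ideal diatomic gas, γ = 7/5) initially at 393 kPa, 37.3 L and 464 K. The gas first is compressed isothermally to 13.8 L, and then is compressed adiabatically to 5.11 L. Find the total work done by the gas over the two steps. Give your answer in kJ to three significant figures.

W_total ≈ -32.5 kJ

Step 1 (isothermal): W = P₁V₁ ln(V₂/V₁) = (14659) ln(13.8/37.3) = -14576 J.
After step 1: P = 1062 kPa, V = 13.8 L, T = 464 K.
Step 2 (adiabatic): W = (P₁V₁ − P₂V₂)/(γ−1) = (14659 − 21811)/0.4 = -17881 J.
W_total = -14576 − 17881 = -32457 J.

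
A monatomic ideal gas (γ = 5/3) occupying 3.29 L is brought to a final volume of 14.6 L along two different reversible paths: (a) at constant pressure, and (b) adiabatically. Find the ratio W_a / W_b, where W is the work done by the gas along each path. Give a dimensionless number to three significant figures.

Path (a) isobaric: W = P₁(V₂ − V₁) → W_a/(P₁V₁) = 3.438.
Path (b) adiabatic: W = P₁V₁(1 − (V₁/V₂)^(γ−1))/(γ−1) → W_b/(P₁V₁) = 0.9445.
W_a / W_b = 3.438 / 0.9445 = 3.64.

W_a / W_b ≈ 3.64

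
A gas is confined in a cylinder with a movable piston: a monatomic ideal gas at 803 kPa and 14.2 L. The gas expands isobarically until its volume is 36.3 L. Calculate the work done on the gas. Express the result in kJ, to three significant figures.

W ≈ -17.7 kJ

Isobaric: W = P ΔV.
W = (803 kPa)(36.3 − 14.2 L) = (803)(22.1) = 17746 J.
Work on gas = −W_by = -17746 J.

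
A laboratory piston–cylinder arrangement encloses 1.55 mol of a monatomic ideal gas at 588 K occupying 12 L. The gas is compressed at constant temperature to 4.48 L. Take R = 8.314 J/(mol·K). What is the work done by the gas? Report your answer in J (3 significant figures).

W ≈ -7470 J

Isothermal: W = nRT ln(V₂/V₁).
W = (1.55)(8.314)(588) × ln(4.48/12)
  = 7577 × -0.9853
W_by_gas = -7466 J.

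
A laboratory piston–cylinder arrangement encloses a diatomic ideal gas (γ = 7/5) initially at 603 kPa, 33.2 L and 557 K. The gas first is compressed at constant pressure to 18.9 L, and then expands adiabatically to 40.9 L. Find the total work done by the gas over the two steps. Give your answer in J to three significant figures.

W_total ≈ -1050 J

Step 1 (isobaric): W = PΔV = (603 kPa)(18.9 − 33.2 L) = -8623 J.
After step 1: P = 603 kPa, V = 18.9 L, T = 317.1 K.
Step 2 (adiabatic): W = (P₁V₁ − P₂V₂)/(γ−1) = (11397 − 8369)/0.4 = 7569 J.
W_total = -8623 + 7569 = -1054 J.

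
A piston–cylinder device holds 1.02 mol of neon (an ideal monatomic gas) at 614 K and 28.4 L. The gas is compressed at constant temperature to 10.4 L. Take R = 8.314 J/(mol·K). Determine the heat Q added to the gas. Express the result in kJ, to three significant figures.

Q ≈ -5.23 kJ

Isothermal ⇒ ΔU = 0, so Q = W = nRT ln(V₂/V₁).
Q = (1.02)(8.314)(614) ln(10.4/28.4) = 5207 × -1.005 = -5231 J.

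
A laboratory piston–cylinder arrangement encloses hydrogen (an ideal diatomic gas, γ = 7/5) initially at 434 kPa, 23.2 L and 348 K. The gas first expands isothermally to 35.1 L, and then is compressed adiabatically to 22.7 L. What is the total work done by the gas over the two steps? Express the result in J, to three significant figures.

W_total ≈ -625 J

Step 1 (isothermal): W = P₁V₁ ln(V₂/V₁) = (10069) ln(35.1/23.2) = 4169 J.
After step 1: P = 286.9 kPa, V = 35.1 L, T = 348 K.
Step 2 (adiabatic): W = (P₁V₁ − P₂V₂)/(γ−1) = (10069 − 11986)/0.4 = -4794 J.
W_total = 4169 − 4794 = -625.1 J.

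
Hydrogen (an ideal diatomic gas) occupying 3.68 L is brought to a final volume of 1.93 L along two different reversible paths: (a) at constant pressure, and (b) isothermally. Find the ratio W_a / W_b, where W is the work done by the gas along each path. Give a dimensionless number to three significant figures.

W_a / W_b ≈ 0.737

Path (a) isobaric: W = P₁(V₂ − V₁) → W_a/(P₁V₁) = -0.4755.
Path (b) isothermal: W = P₁V₁ ln(V₂/V₁) → W_b/(P₁V₁) = -0.6454.
W_a / W_b = -0.4755 / -0.6454 = 0.7368.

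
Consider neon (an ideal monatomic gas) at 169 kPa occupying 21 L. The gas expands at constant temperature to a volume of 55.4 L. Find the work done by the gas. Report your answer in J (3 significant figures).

Isothermal: W = nRT ln(V₂/V₁) = P₁V₁ ln(V₂/V₁).
P₁V₁ = (169 kPa)(21 L) = 3549 J.
W = 3549 × ln(55.4/21) = 3549 × 0.9701
W_by_gas = 3443 J.

W ≈ 3440 J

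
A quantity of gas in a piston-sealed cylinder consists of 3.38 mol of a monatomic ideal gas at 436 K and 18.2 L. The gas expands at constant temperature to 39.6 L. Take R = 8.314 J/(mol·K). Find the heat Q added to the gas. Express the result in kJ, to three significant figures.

Isothermal ⇒ ΔU = 0, so Q = W = nRT ln(V₂/V₁).
Q = (3.38)(8.314)(436) ln(39.6/18.2) = 12252 × 0.7774 = 9525 J.

Q ≈ 9.52 kJ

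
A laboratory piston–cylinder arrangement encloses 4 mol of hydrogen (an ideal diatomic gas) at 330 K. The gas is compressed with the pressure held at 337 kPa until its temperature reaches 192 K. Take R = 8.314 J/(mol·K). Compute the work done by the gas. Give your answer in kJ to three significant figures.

W ≈ -4.59 kJ

Isobaric: W = P ΔV = nR ΔT.
W = (4)(8.314)(192 − 330) = -4589 J.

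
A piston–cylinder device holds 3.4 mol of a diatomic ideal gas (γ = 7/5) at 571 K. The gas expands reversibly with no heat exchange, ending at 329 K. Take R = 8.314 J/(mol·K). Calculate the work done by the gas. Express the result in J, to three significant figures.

W ≈ 17100 J

Adiabatic ⇒ Q = 0, so W_by = −ΔU = nCᵥ(T₁ − T₂).
Cᵥ = 5R/2 = 20.79 J/(mol·K).
W = (3.4)(20.79)(571 − 329) = 17102 J.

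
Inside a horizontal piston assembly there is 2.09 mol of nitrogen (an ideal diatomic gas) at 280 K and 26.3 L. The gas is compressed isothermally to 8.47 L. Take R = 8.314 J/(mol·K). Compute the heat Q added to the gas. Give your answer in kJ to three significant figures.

Isothermal ⇒ ΔU = 0, so Q = W = nRT ln(V₂/V₁).
Q = (2.09)(8.314)(280) ln(8.47/26.3) = 4865 × -1.133 = -5513 J.

Q ≈ -5.51 kJ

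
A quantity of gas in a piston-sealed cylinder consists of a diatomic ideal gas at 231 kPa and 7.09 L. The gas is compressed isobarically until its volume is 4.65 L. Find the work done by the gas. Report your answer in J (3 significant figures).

W ≈ -564 J

Isobaric: W = P ΔV.
W = (231 kPa)(4.65 − 7.09 L) = (231)(-2.44) = -563.6 J.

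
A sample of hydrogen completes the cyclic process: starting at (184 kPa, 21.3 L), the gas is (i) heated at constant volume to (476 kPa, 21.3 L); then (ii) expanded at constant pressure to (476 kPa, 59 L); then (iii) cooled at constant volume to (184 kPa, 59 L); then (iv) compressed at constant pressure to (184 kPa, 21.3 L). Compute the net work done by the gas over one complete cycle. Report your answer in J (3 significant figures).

Constant-volume legs do no work.
W(ii) = (476)(59 − 21.3) = 17945 J; W(iv) = (184)(21.3 − 59) = -6937 J.
W_net = 17945 − 6937 = 11008 J (the clockwise enclosed area).

W_net ≈ 11000 J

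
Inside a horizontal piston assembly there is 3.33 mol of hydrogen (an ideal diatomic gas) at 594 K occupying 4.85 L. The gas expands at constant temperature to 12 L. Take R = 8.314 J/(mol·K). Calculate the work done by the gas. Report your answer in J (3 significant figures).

Isothermal: W = nRT ln(V₂/V₁).
W = (3.33)(8.314)(594) × ln(12/4.85)
  = 16445 × 0.9059
W_by_gas = 14898 J.

W ≈ 14900 J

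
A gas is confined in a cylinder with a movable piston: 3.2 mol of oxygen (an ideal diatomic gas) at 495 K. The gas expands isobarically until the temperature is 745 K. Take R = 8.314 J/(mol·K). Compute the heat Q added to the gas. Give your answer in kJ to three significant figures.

Isobaric: W = nRΔT = (3.2)(8.314)(250) = 6651 J.
ΔU = nCᵥΔT with Cᵥ = 5R/2: ΔU = (3.2)(20.79)(250) = 16628 J.
Q = ΔU + W = 16628 + 6651 = 23279 J.

Q ≈ 23.3 kJ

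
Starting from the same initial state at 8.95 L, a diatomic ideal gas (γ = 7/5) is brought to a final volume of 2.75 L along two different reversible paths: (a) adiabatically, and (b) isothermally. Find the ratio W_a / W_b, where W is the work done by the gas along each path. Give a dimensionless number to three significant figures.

Path (a) adiabatic: W = P₁V₁(1 − (V₁/V₂)^(γ−1))/(γ−1) → W_a/(P₁V₁) = -1.508.
Path (b) isothermal: W = P₁V₁ ln(V₂/V₁) → W_b/(P₁V₁) = -1.18.
W_a / W_b = -1.508 / -1.18 = 1.278.

W_a / W_b ≈ 1.28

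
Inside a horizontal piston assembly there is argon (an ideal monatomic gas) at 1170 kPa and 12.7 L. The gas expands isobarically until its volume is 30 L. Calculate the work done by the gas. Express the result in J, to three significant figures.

Isobaric: W = P ΔV.
W = (1170 kPa)(30 − 12.7 L) = (1170)(17.3) = 20241 J.

W ≈ 20200 J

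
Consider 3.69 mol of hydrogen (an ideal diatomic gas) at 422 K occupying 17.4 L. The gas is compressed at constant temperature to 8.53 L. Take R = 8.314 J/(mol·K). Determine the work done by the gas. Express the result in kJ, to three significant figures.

Isothermal: W = nRT ln(V₂/V₁).
W = (3.69)(8.314)(422) × ln(8.53/17.4)
  = 12946 × -0.7129
W_by_gas = -9229 J.

W ≈ -9.23 kJ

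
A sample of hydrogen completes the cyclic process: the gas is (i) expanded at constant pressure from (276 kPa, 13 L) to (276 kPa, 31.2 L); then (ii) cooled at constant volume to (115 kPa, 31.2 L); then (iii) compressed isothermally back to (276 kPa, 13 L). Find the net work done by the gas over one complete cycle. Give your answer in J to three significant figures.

Leg (i): W = PΔV = (276)(31.2 − 13) = 5023 J.
Leg (ii): W = 0.
Leg (iii): W = PᵢVᵢ ln(V_f/Vᵢ) = (3588) ln(13/31.2) = -3141 J.
W_net = 5023 − 3141 = 1882 J.

W_net ≈ 1880 J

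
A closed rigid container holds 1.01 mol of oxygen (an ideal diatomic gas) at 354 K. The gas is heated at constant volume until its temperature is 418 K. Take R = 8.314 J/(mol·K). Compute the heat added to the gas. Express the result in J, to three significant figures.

Q ≈ 1340 J

Constant volume ⇒ W = 0, so Q = ΔU = nCᵥΔT with Cᵥ = 5R/2 = 20.79 J/(mol·K).
ΔU = (1.01)(20.79)(418 − 354) = 1344 J.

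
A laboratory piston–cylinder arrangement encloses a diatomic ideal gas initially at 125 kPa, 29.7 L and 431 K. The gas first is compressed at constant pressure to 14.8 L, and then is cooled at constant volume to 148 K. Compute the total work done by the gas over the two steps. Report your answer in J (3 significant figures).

Step 1 (isobaric): W = PΔV = (125 kPa)(14.8 − 29.7 L) = -1862 J.
Step 2 (isochoric): W = 0 (constant volume).
W_total = -1862 + 0 = -1862 J.

W_total ≈ -1860 J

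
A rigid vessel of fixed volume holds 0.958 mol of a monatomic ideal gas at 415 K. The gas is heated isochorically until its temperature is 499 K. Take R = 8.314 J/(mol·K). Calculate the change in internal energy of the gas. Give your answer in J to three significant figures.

ΔU ≈ 1000 J

Constant volume ⇒ W = 0, so Q = ΔU = nCᵥΔT with Cᵥ = 3R/2 = 12.47 J/(mol·K).
ΔU = (0.958)(12.47)(499 − 415) = 1004 J.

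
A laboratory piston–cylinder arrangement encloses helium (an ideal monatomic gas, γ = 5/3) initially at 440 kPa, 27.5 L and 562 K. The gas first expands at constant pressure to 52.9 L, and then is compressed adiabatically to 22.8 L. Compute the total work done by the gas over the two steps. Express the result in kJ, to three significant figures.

Step 1 (isobaric): W = PΔV = (440 kPa)(52.9 − 27.5 L) = 11176 J.
After step 1: P = 440 kPa, V = 52.9 L, T = 1081 K.
Step 2 (adiabatic): W = (P₁V₁ − P₂V₂)/(γ−1) = (23276 − 40793)/0.667 = -26276 J.
W_total = 11176 − 26276 = -15100 J.

W_total ≈ -15.1 kJ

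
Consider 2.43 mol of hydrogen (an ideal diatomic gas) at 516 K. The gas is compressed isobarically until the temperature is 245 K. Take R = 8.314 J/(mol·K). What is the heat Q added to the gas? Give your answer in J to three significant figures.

Isobaric: W = nRΔT = (2.43)(8.314)(-271) = -5475 J.
ΔU = nCᵥΔT with Cᵥ = 5R/2: ΔU = (2.43)(20.79)(-271) = -13688 J.
Q = ΔU + W = -13688 − 5475 = -19163 J.

Q ≈ -19200 J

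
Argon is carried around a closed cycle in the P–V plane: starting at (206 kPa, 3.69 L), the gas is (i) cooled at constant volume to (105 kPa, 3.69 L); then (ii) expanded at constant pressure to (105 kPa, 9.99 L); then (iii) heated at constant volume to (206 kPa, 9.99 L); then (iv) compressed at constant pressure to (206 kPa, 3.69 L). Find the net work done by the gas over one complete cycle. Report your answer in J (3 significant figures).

W_net ≈ -636 J

Constant-volume legs do no work.
W(ii) = (105)(9.99 − 3.69) = 661.5 J; W(iv) = (206)(3.69 − 9.99) = -1298 J.
W_net = 661.5 − 1298 = -636.3 J (the counter-clockwise enclosed area).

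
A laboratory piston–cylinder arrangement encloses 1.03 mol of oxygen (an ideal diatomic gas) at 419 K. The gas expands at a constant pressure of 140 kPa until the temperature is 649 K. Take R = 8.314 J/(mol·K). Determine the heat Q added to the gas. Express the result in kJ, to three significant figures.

Q ≈ 6.89 kJ

Isobaric: W = nRΔT = (1.03)(8.314)(230) = 1970 J.
ΔU = nCᵥΔT with Cᵥ = 5R/2: ΔU = (1.03)(20.79)(230) = 4924 J.
Q = ΔU + W = 4924 + 1970 = 6894 J.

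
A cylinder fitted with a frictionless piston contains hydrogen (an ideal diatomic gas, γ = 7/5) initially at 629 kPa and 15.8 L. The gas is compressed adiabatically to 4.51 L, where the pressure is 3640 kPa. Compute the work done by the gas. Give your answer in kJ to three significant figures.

Adiabatic: W = (P₁V₁ − P₂V₂)/(γ − 1) with γ = 7/5.
P₁V₁ = 9938 J, P₂V₂ = 16416 J.
W = (9938 − 16416) / 0.4 = -16195 J.

W ≈ -16.2 kJ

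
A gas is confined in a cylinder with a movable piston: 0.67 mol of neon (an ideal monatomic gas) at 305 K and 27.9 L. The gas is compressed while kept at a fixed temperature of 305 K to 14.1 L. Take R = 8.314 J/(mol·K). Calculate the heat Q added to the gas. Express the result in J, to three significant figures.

Isothermal ⇒ ΔU = 0, so Q = W = nRT ln(V₂/V₁).
Q = (0.67)(8.314)(305) ln(14.1/27.9) = 1699 × -0.6825 = -1159 J.

Q ≈ -1160 J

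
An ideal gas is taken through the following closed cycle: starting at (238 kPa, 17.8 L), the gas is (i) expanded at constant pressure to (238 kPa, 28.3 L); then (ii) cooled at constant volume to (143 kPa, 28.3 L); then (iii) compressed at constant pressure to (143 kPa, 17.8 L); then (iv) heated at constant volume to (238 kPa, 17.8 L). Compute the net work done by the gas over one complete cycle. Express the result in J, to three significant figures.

W_net ≈ 998 J

Constant-volume legs do no work.
W(i) = (238)(28.3 − 17.8) = 2499 J; W(iii) = (143)(17.8 − 28.3) = -1502 J.
W_net = 2499 − 1502 = 997.5 J (the clockwise enclosed area).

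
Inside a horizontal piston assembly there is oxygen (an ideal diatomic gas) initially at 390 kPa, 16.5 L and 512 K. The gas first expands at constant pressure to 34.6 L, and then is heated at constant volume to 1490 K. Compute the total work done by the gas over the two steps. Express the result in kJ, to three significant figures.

Step 1 (isobaric): W = PΔV = (390 kPa)(34.6 − 16.5 L) = 7059 J.
Step 2 (isochoric): W = 0 (constant volume).
W_total = 7059 + 0 = 7059 J.

W_total ≈ 7.06 kJ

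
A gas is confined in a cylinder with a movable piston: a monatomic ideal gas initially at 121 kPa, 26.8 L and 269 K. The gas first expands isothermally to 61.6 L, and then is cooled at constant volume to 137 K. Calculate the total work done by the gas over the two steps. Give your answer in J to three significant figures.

W_total ≈ 2700 J

Step 1 (isothermal): W = P₁V₁ ln(V₂/V₁) = (3243) ln(61.6/26.8) = 2699 J.
Step 2 (isochoric): W = 0 (constant volume).
W_total = 2699 + 0 = 2699 J.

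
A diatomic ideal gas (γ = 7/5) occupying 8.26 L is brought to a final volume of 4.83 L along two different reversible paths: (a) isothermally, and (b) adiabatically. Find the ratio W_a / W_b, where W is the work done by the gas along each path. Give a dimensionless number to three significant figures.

Path (a) isothermal: W = P₁V₁ ln(V₂/V₁) → W_a/(P₁V₁) = -0.5366.
Path (b) adiabatic: W = P₁V₁(1 − (V₁/V₂)^(γ−1))/(γ−1) → W_b/(P₁V₁) = -0.5985.
W_a / W_b = -0.5366 / -0.5985 = 0.8965.

W_a / W_b ≈ 0.897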